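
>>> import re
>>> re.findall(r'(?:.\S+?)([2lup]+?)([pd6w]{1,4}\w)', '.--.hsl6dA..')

[('l', '6dA')]

Pattern: any character, then one or more of a non-whitespace character (lazy) (non-capturing group); then one or more of one of [2lup] (lazy) (captured); then 1 to 4 of one of [pd6w], then a word character (captured).
2 groups means the one result is a tuple of 2 captured strings — 1 here.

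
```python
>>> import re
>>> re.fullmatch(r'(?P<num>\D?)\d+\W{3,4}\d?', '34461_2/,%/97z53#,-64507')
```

The pattern matches optionally a non-digit (captured as 'num'); then one or more of a digit; then 3 to 4 of a non-word character, then optionally a digit.
For `fullmatch`, every character of the input must be accounted for by the pattern.
Here the string isn't matched end-to-end, so the call returns None.

None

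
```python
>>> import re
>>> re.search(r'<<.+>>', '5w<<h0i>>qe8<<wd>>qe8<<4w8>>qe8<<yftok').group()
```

`re.search` scans for the first position where the pattern succeeds.
The match spans [2:28] → '<<h0i>>qe8<<wd>>qe8<<4w8>>'.

'<<h0i>>qe8<<wd>>qe8<<4w8>>'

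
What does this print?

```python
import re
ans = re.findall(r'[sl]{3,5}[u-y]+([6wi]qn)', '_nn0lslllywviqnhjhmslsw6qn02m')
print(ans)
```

['iqn', '6qn']

Pattern: 3 to 5 of one of [sl], then one or more of a character in [u-y]; then one of [6wi], then the literal 'qn' (captured).
Scanning left to right: at [4:15] match 'lslllywviqn', group 1 = 'iqn'; at [19:26] match 'slsw6qn', group 1 = '6qn'.
Because there's exactly one group, `findall` drops the full match and keeps group 1 from each hit.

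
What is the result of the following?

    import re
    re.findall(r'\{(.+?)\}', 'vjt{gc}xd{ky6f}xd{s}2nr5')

['gc', 'ky6f', 's']

Lazy quantifiers expand one character at a time until the remainder of the pattern can match.
Scanning left to right: at [3:7] match '{gc}', group 1 = 'gc'; at [9:15] match '{ky6f}', group 1 = 'ky6f'; at [17:20] match '{s}', group 1 = 's'.
Because there's exactly one group, `findall` drops the full match and keeps group 1 from each hit.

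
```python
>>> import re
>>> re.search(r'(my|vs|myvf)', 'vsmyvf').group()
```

The match spans [0:2] → 'vs'.

'vs'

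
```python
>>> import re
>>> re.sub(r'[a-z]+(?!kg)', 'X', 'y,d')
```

Because the assertion is negative and zero-width, positions next to the forbidden text are skipped.
Matches: at [0:1] → 'y'; at [2:3] → 'd'.
Every occurrence is swapped for 'X'.

'X,X'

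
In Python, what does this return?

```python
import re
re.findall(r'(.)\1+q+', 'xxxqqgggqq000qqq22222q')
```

`\1` has to match the exact text group 1 already captured.
Scanning left to right: at [0:5] match 'xxxqq', group 1 = 'x'; at [5:10] match 'gggqq', group 1 = 'g'; at [10:16] match '000qqq', group 1 = '0'; at [16:22] match '22222q', group 1 = '2'.
One capturing group, so `findall` returns just the captured substring from each match — 4 in all.

['x', 'g', '0', '2']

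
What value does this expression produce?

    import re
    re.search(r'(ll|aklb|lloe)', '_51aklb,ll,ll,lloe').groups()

('aklb',)

The match spans [3:7] → 'aklb'.
Captured: group 1 = 'aklb'.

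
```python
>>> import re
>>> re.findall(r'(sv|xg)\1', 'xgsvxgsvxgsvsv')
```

['sv']

`\1` has to match the exact text group 1 already captured.
With a single group, `findall` returns only what that group captured — 1 item.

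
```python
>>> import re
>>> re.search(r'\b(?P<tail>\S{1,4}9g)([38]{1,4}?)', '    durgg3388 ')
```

None

Pattern: a word boundary (`\b`, zero-width); then 1 to 4 of a non-whitespace character, then the literal '9g' (captured as 'tail'); then 1 to 4 of one of [38] (lazy) (captured).
Unlike `match`, `search` isn't anchored — it looks for the pattern anywhere in the string.
Here nothing in the string fits, so the call returns None.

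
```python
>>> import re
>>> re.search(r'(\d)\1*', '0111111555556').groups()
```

The match spans [0:1] → '0'.
Captured: group 1 = '0'.

('0',)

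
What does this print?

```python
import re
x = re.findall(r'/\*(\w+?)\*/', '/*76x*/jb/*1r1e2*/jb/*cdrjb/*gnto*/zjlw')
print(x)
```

['76x', '1r1e2', 'gnto']

Scanning left to right: at [0:7] match '/*76x*/', group 1 = '76x'; at [9:18] match '/*1r1e2*/', group 1 = '1r1e2'; at [27:35] match '/*gnto*/', group 1 = 'gnto'.
One capturing group, so `findall` returns just the captured substring from each match — 3 in all.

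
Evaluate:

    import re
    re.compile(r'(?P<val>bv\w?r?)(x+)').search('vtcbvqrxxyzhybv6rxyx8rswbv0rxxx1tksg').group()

This matches the literal 'bv', then optionally a word character, then optionally a literal 'r' (captured as 'val'); then one or more of a literal 'x' (captured).
The match spans [3:9] → 'bvqrxx'.

'bvqrxx'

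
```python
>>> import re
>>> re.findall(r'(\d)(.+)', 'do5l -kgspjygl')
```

With 2 capturing groups, `findall` returns a 2-tuple per match.

[('5', 'l -kgspjygl')]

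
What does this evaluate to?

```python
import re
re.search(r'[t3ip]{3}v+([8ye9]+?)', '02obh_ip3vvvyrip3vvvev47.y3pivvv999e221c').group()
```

'ip3vvvy'

The match spans [6:13] → 'ip3vvvy'.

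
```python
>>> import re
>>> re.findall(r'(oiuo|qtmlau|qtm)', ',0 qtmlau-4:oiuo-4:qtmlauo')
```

['qtmlau', 'oiuo', 'qtmlau']

Alternation tries branches left to right and keeps the first one that lets the overall match succeed at that position.
With a single group, `findall` returns only what that group captured — 3 items.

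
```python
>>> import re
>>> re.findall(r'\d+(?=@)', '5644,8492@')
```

The `(?=…)`/`(?<=…)` assertion just peeks at neighbouring text; it doesn't advance the match position.
With no groups in the pattern, `findall` gives back each whole match — 1 here.

['8492']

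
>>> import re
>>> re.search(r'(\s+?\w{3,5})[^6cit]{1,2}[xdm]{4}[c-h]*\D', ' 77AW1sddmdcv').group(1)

' 77AW1'

The pattern matches one or more of whitespace (lazy), then 3 to 5 of a word character (captured); then 1 to 2 of any character except [6cit], then exactly 4 of one of [xdm]; then zero or more of a character in [c-h], then a non-digit.
`re.search` tries every starting position until one works.
The match spans [0:13] → ' 77AW1sddmdcv'.
Captured: group 1 = ' 77AW1'.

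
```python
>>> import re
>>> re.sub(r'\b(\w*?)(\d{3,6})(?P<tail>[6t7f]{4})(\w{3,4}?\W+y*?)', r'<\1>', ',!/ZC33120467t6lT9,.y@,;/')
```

This matches a word boundary (`\b`, zero-width); then zero or more of a word character (lazy) (captured); then 3 to 6 of a digit (captured); then exactly 4 of one of [6t7f] (captured as 'tail'); then 3 to 4 of a word character (lazy), then one or more of a non-word character, then zero or more of the literal 'y' (lazy) (captured).
Because the quantifier is non-greedy, it stops expanding at the earliest point where the rest of the pattern can succeed.
Matches: at [3:20] → 'ZC33120467t6lT9,.'.
`\1` in the replacement pulls in group 1's text for each match.

',!/<ZC>y@,;/'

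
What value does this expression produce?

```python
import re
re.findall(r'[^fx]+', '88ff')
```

['88']

With no groups in the pattern, `findall` gives back each whole match — 1 here.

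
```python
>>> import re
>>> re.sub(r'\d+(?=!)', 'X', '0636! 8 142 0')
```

Because the assertion is zero-width, the text it checks is not consumed and won't appear in the result.
Matches: at [0:4] → '0636'.
Each match is replaced by 'X'.

'X! 8 142 0'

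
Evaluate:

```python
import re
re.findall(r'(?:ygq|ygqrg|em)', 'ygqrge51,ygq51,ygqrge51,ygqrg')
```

['ygq', 'ygq', 'ygq', 'ygq']

Alternation isn't longest-match — the leftmost alternative that fits at this position is chosen.
`findall` yields the raw match text (4 of them) because the pattern has no groups.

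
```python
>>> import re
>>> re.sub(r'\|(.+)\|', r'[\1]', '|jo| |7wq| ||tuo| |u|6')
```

'[jo| |7wq| ||tuo| |u]6'

Matches: at [0:21] → '|jo| |7wq| ||tuo| |u|'.
`\1` in the replacement pulls in group 1's text for each match.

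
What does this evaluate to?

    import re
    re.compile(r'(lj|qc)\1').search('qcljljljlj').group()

`\1` has to match the exact text group 1 already captured.
`re.search` scans for the first position where the pattern succeeds.
The match spans [2:6] → 'ljlj'.
Captured: group 1 = 'lj'.

'ljlj'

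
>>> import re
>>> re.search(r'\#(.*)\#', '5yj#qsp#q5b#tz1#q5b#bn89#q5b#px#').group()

'#qsp#q5b#tz1#q5b#bn89#q5b#px#'

`re.search` scans for the first position where the pattern succeeds.
The match spans [3:32] → '#qsp#q5b#tz1#q5b#bn89#q5b#px#'.
Captured: group 1 = 'qsp#q5b#tz1#q5b#bn89#q5b#px'.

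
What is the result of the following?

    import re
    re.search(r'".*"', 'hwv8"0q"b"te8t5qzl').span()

(4, 10)

Unlike `match`, `search` isn't anchored — it looks for the pattern anywhere in the string.
The match spans [4:10] → '"0q"b"'.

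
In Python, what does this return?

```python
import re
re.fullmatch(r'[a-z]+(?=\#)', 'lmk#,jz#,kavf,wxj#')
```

None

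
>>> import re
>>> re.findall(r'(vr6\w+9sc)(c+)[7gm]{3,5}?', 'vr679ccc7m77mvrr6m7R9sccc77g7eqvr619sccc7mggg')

[('vr679ccc7m77mvrr6m7R9sccc77g7eqvr619sc', 'cc')]

This matches the literal 'vr6', then one or more of a word character, then the literal '9sc' (captured); then one or more of a literal 'c' (captured); then 3 to 5 of one of [7gm] (lazy).
Scanning left to right: at [0:43] match 'vr679ccc7m77mvrr6m7R9sccc77g7eqvr619sccc7mg', groups = ('vr679ccc7m77mvrr6m7R9sccc77g7eqvr619sc', 'cc').
With 2 capturing groups, `findall` returns a 2-tuple per match.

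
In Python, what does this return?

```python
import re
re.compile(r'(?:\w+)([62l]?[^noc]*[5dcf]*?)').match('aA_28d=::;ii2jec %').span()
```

(0, 15)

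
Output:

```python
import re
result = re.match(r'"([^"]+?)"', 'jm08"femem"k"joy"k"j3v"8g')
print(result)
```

None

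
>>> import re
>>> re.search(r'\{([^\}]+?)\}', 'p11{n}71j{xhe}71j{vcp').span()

(3, 6)

The match spans [3:6] → '{n}'.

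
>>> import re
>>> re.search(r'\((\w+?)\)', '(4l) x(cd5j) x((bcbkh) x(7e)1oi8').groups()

The match spans [0:4] → '(4l)'.
Captured: group 1 = '4l'.

('4l',)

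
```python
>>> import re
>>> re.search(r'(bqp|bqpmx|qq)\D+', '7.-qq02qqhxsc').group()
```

Unlike `match`, `search` isn't anchored — it looks for the pattern anywhere in the string.
The match spans [7:13] → 'qqhxsc'.
Captured: group 1 = 'qq'.

'qqhxsc'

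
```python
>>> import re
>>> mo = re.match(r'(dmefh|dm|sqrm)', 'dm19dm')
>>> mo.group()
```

'dm'

`re.match` only tries the pattern at the start of the string.
The match spans [0:2] → 'dm'.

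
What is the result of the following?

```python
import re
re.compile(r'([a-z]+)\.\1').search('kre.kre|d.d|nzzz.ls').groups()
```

('kre',)

After group 1 captures some text, `\1` only succeeds where that same text appears again.
`search` walks the string left to right and returns the first match it finds.
The match spans [0:7] → 'kre.kre'.
Captured: group 1 = 'kre'.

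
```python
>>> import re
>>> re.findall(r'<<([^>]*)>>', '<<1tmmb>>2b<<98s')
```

['1tmmb']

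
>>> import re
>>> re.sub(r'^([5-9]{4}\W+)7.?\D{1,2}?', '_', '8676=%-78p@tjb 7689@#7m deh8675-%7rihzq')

'_@tjb 7689@#7m deh8675-%7rihzq'

The pattern matches anchored at the start of the string; then exactly 4 of a character in [5-9], then one or more of a non-word character (captured); then a literal '7', then optionally any character, then 1 to 2 of a non-digit (lazy).
`sub` substitutes '_' at each match site.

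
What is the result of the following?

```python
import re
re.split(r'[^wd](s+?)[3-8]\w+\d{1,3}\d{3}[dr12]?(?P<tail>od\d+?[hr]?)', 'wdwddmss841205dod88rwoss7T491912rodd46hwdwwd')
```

['wdwdd', 'ss', 'od8', '8rwoss7T491912rodd46hwdwwd']

Pattern: any character except [wd]; then one or more of a literal 's' (lazy) (captured); then a character in [3-8], then one or more of a word character; then 1 to 3 of a digit, then exactly 3 of a digit, then optionally one of [dr12]; then the literal 'od', then one or more of a digit (lazy), then optionally one of [hr] (captured as 'tail').
Because the quantifier is non-greedy, it stops expanding at the earliest point where the rest of the pattern can succeed.
Matches to split on: at [5:18] → 'mss841205dod8'.
With a capturing group present, the delimiter's captured portion is kept in the result list.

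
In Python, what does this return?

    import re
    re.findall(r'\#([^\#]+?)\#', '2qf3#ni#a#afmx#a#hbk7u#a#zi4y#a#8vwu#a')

['ni', 'afmx', 'hbk7u', 'zi4y', '8vwu']

With a single group, `findall` returns only what that group captured — 5 items.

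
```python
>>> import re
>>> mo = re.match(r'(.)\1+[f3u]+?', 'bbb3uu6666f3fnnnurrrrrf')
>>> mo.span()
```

After group 1 captures some text, `\1` only succeeds where that same text appears again.
`re.match` won't scan ahead — the pattern has to work from the very first character.
The match spans [0:4] → 'bbb3'.
Captured: group 1 = 'b'.

(0, 4)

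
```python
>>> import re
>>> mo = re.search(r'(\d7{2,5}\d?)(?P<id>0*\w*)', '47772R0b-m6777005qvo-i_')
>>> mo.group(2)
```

'R0b'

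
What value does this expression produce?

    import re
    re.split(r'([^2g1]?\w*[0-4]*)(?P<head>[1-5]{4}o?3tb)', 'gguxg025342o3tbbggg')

This matches optionally any character except [2g1], then zero or more of a word character, then zero or more of a character in [0-4] (captured); then exactly 4 of a character in [1-5], then optionally the literal 'o', then the literal '3tb' (captured as 'head').
Matches to split on: at [0:15] → 'gguxg025342o3tb'.
`re.split` interleaves the captured-group text with the surrounding fragments.

['', 'gguxg02', '5342o3tb', 'bggg']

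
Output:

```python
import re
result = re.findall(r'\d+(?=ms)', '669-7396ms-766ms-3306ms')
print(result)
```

['7396', '766', '3306']

Lookahead/lookbehind check context without consuming it, so the matched span excludes the asserted characters.
Walking the string: at [4:8] → '7396'; at [11:14] → '766'; at [17:21] → '3306'.
With no groups in the pattern, `findall` gives back each whole match — 3 here.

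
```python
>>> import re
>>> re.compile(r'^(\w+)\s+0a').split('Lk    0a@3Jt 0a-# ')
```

Pattern: anchored at the start of the string; then one or more of a word character (captured); then one or more of whitespace, then the literal '0a'.
Matches to split on: at [0:8] → 'Lk    0a'.
With a capturing group present, the delimiter's captured portion is kept in the result list.

['', 'Lk', '@3Jt 0a-# ']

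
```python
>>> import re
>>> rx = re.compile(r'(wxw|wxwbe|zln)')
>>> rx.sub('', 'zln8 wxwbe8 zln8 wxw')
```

Alternation isn't longest-match — the leftmost alternative that fits at this position is chosen.
Matches: at [0:3] → 'zln'; at [5:8] → 'wxw'; at [12:15] → 'zln'; at [17:20] → 'wxw'.
Every occurrence is swapped for ''.

'8 be8 8 '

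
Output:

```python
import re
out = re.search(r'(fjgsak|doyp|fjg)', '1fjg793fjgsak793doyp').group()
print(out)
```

`re.search` scans for the first position where the pattern succeeds.
The match spans [1:4] → 'fjg'.
Captured: group 1 = 'fjg'.

fjg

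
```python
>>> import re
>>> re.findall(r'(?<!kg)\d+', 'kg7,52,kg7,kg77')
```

['52', '7']

`(?!…)`/`(?<!…)` only lets a position through if the neighbouring text does NOT match; no characters are consumed.
Since nothing is captured, `findall` lists the 2 matched substrings directly.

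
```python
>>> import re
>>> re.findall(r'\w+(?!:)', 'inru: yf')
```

The negative lookaround is zero-width — it rules out positions where the adjacent text would match, without consuming anything.
Matches: at [0:3] → 'inr'; at [6:8] → 'yf'.
With no groups in the pattern, `findall` gives back each whole match — 2 here.

['inr', 'yf']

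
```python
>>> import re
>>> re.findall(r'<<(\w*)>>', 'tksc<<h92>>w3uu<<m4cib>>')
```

['h92', 'm4cib']

One capturing group, so `findall` returns just the captured substring from each match — 2 in all.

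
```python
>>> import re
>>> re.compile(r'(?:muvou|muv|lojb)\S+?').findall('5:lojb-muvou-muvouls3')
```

['lojb-', 'muvou-', 'muvoul']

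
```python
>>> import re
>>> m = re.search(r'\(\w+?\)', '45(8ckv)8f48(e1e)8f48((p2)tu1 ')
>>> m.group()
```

'(8ckv)'

The match spans [2:8] → '(8ckv)'.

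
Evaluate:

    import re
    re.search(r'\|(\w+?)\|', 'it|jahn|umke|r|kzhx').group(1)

'jahn'

`search` walks the string left to right and returns the first match it finds.
The match spans [2:8] → '|jahn|'.
Captured: group 1 = 'jahn'.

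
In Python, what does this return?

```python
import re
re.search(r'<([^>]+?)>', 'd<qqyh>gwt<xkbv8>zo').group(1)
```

`re.search` scans for the first position where the pattern succeeds.
The match spans [1:7] → '<qqyh>'.
Captured: group 1 = 'qqyh'.

'qqyh'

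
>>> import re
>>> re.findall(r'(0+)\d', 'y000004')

['00000']

Pattern: one or more of a literal '0' (captured); then a digit.
Scanning left to right: at [1:7] match '000004', group 1 = '00000'.
`findall` collects group 1 from the one match (1 total).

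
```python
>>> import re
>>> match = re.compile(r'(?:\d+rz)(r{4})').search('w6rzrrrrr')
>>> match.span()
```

Pattern: one or more of a digit, then the literal 'rz' (non-capturing group); then exactly 4 of a literal 'r' (captured).
Unlike `match`, `search` isn't anchored — it looks for the pattern anywhere in the string.
The match spans [1:8] → '6rzrrrr'.
Captured: group 1 = 'rrrr'.

(1, 8)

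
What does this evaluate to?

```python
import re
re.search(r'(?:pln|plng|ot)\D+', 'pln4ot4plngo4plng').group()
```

'plngo'

The match spans [7:12] → 'plngo'.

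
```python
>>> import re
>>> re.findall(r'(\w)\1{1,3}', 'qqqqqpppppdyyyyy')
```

['q', 'p', 'y']

`\1` has to match the exact text group 1 already captured.
One capturing group, so `findall` returns just the captured substring from each match — 3 in all.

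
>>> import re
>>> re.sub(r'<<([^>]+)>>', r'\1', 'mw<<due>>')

The replacement refers to a captured group, so each match is rewritten using its own captured text.

'mwdue'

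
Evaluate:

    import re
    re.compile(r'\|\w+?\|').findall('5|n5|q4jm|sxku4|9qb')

With no groups in the pattern, `findall` gives back each whole match — 2 here.

['|n5|', '|sxku4|']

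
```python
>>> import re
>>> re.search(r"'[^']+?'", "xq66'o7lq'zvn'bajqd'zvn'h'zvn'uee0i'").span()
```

The match spans [4:10] → "'o7lq'".

(4, 10)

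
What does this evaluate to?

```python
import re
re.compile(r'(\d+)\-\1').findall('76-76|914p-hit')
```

['76']

The backreference `\1` re-matches whatever the first group consumed, character for character.
`findall` collects group 1 from the one match (1 total).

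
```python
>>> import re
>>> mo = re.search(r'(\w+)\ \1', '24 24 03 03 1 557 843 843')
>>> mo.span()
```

(0, 5)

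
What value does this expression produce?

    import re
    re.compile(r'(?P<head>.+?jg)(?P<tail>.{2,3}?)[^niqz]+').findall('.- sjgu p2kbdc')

[('.- sjg', 'u ')]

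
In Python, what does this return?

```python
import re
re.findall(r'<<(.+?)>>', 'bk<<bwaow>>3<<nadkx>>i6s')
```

['bwaow', 'nadkx']

A `+?`/`*?`/`{m,n}?` starts at its minimum and grows only as far as needed for what follows to match.
Matches: at [2:11] match '<<bwaow>>', group 1 = 'bwaow'; at [12:21] match '<<nadkx>>', group 1 = 'nadkx'.
Because there's exactly one group, `findall` drops the full match and keeps group 1 from each hit.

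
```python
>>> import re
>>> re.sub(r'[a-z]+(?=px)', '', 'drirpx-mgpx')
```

'px-px'

The `(?=…)`/`(?<=…)` assertion just peeks at neighbouring text; it doesn't advance the match position.
Matches: at [0:4] → 'drir'; at [7:9] → 'mg'.
Each match is replaced by ''.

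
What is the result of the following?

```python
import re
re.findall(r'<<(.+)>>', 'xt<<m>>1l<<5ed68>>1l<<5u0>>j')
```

One capturing group, so `findall` returns just the captured substring from the one match — 1 in all.

['m>>1l<<5ed68>>1l<<5u0']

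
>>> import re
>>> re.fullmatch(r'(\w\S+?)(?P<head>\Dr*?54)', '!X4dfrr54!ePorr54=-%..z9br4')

`re.fullmatch` is like wrapping the pattern in `^…$` (in single-line mode).
Here the pattern can't cover the whole string, so the call returns None.

None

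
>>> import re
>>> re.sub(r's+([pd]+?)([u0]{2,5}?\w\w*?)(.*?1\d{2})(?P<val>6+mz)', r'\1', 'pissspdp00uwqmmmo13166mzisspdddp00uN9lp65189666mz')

'pipdpipdddp'

Pattern: one or more of a literal 's'; then one or more of one of [pd] (lazy) (captured); then 2 to 5 of one of [u0] (lazy), then a word character, then zero or more of a word character (lazy) (captured); then zero or more of any character (lazy), then a literal '1', then exactly 2 of a digit (captured); then one or more of a literal '6', then the literal 'mz' (captured as 'val').
Because the quantifier is non-greedy, it stops expanding at the earliest point where the rest of the pattern can succeed.
Matches: at [2:24] → 'ssspdp00uwqmmmo13166mz'; at [25:49] → 'sspdddp00uN9lp65189666mz'.
The replacement refers to a captured group, so each match is rewritten using its own captured text.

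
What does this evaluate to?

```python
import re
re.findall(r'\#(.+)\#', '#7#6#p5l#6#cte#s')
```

['7#6#p5l#6#cte']

Walking the string: at [0:15] match '#7#6#p5l#6#cte#', group 1 = '7#6#p5l#6#cte'.
One capturing group, so `findall` returns just the captured substring from the one match — 1 in all.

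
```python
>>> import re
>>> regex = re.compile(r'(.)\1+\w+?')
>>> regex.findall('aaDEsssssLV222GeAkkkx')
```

['a', 's', '2', 'k']

`\1` is not a pattern — it's the concrete string captured by group 1, re-applied verbatim.
`findall` collects group 1 from each match (4 total).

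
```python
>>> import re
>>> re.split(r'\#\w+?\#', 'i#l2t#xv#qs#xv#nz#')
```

['i', 'xv', 'xv', '']

The string is cut at each match, leaving 4 pieces.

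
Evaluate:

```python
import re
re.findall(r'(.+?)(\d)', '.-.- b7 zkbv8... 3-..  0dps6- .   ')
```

This matches one or more of any character (lazy) (captured); then a digit (captured).
Because the quantifier is non-greedy, it stops expanding at the earliest point where the rest of the pattern can succeed.
Walking the string: at [0:7] match '.-.- b7', groups = ('.-.- b', '7'); at [7:13] match ' zkbv8', groups = (' zkbv', '8'); at [13:18] match '... 3', groups = ('... ', '3'); at [18:24] match '-..  0', groups = ('-..  ', '0'); at [24:28] match 'dps6', groups = ('dps', '6').
Multiple groups make `findall` return tuples — one 2-tuple for each match.

[('.-.- b', '7'), (' zkbv', '8'), ('... ', '3'), ('-..  ', '0'), ('dps', '6')]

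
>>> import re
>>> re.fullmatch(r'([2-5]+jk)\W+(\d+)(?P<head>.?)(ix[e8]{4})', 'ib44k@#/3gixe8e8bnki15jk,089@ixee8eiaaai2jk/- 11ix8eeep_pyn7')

Pattern: one or more of a character in [2-5], then the literal 'jk' (captured); then one or more of a non-word character; then one or more of a digit (captured); then optionally any character (captured as 'head'); then the literal 'ix', then exactly 4 of one of [e8] (captured).
`re.fullmatch` requires the pattern to consume the entire string.
Here the string isn't matched end-to-end, so the call returns None.

None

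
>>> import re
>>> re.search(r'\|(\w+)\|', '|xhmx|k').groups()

('xhmx',)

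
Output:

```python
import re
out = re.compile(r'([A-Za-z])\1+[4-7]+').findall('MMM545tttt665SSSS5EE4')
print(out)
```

['M', 't', 'S', 'E']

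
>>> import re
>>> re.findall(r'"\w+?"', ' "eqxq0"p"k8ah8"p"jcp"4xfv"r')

Walking the string: at [1:8] → '"eqxq0"'; at [9:16] → '"k8ah8"'; at [17:22] → '"jcp"'.
No capturing groups, so `findall` returns the 3 full match strings.

['"eqxq0"', '"k8ah8"', '"jcp"']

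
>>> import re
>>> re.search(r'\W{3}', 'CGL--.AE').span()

(3, 6)

The match spans [3:6] → '--.'.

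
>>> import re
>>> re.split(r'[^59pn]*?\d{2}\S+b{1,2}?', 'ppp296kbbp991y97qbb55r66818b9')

The string is cut at each match, leaving 2 pieces.

['ppp', '9']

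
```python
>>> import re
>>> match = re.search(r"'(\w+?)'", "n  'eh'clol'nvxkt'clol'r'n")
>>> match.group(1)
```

'eh'

Unlike `match`, `search` isn't anchored — it looks for the pattern anywhere in the string.
The match spans [3:7] → "'eh'".
Captured: group 1 = 'eh'.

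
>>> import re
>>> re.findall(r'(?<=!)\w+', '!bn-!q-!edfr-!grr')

Because the assertion is zero-width, the text it checks is not consumed and won't appear in the result.
With no groups in the pattern, `findall` gives back each whole match — 4 here.

['bn', 'q', 'edfr', 'grr']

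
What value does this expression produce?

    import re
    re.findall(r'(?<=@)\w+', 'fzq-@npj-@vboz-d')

The positive lookaround only admits positions where the adjacent text matches; those characters stay outside the span.
Walking the string: at [5:8] → 'npj'; at [10:14] → 'vboz'.
Since nothing is captured, `findall` lists the 2 matched substrings directly.

['npj', 'vboz']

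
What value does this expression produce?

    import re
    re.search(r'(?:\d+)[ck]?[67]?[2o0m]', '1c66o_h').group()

'66o'

This matches one or more of a digit (non-capturing group); then optionally one of [ck]; then optionally one of [67], then one of [2o0m].
The match spans [2:5] → '66o'.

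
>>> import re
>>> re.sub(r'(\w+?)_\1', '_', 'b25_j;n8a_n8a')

'b25_j;_'

A backreference is literal: `\1` must see the identical characters the first group matched.
Matches: at [6:13] → 'n8a_n8a'.
`sub` substitutes '_' at each match site.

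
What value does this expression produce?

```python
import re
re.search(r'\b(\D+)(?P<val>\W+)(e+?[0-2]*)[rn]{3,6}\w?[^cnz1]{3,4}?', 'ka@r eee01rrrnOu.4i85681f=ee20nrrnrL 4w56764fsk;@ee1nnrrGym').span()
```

A `+?`/`*?`/`{m,n}?` starts at its minimum and grows only as far as needed for what follows to match.
The match spans [0:18] → 'ka@r eee01rrrnOu.4'.

(0, 18)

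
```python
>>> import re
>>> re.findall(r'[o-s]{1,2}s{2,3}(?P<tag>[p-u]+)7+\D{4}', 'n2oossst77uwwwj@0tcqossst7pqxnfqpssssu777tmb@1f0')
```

['t', 't', 'su']

This matches 1 to 2 of a character in [o-s], then 2 to 3 of the literal 's'; then one or more of a character in [p-u] (captured as 'tag'); then one or more of a literal '7', then exactly 4 of a non-digit.
Because there's exactly one group, `findall` drops the full match and keeps group 1 from each hit.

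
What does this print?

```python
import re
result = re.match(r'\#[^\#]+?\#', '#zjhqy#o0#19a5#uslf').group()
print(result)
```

#zjhqy#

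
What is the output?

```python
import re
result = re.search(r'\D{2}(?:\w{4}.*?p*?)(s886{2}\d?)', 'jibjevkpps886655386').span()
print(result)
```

This matches exactly 2 of a non-digit; then exactly 4 of a word character, then zero or more of any character (lazy), then zero or more of the literal 'p' (lazy) (non-capturing group); then the literal 's88', then exactly 2 of a literal '6', then optionally a digit (captured).
The match spans [0:15] → 'jibjevkpps88665'.

(0, 15)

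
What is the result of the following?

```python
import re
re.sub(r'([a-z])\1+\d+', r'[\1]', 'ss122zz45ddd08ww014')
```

`\1` is not a pattern — it's the concrete string captured by group 1, re-applied verbatim.
Matches: at [0:5] → 'ss122'; at [5:9] → 'zz45'; at [9:14] → 'ddd08'; at [14:19] → 'ww014'.
`\1` in the replacement pulls in group 1's text for each match.

'[s][z][d][w]'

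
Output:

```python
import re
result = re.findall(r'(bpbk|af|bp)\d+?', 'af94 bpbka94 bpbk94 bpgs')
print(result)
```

One capturing group, so `findall` returns just the captured substring from each match — 2 in all.

['af', 'bpbk']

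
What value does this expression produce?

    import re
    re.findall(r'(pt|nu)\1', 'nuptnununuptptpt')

`\1` is not a pattern — it's the concrete string captured by group 1, re-applied verbatim.
`findall` collects group 1 from each match (2 total).

['nu', 'pt']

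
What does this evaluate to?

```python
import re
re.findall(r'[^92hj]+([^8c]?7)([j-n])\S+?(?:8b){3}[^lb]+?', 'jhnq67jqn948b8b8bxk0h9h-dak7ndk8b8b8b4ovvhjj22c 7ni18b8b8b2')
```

[('7', 'j'), ('7', 'n'), ('7', 'n')]

Pattern: one or more of any character except [92hj]; then optionally any character except [8c], then the literal '7' (captured); then a character in [j-n] (captured); then one or more of a non-whitespace character (lazy), then the literal '8b' repeated 3 times, then one or more of any character except [lb] (lazy).
Scanning left to right: at [2:18] match 'nq67jqn948b8b8bx', groups = ('7', 'j'); at [23:38] match '-dak7ndk8b8b8b4', groups = ('7', 'n'); at [46:59] match 'c 7ni18b8b8b2', groups = ('7', 'n').
2 groups means each result is a tuple of 2 captured strings — 3 here.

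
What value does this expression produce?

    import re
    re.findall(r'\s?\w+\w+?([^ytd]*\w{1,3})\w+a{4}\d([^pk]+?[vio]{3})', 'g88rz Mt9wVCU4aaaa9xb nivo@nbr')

[(' Mt9w', 'xb nivo')]

With 2 capturing groups, `findall` returns a 2-tuple per match.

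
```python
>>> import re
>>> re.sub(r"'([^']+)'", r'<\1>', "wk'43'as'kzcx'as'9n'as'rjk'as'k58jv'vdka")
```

Matches: at [2:6] → "'43'"; at [8:14] → "'kzcx'"; at [16:20] → "'9n'"; at [22:27] → "'rjk'"; at [29:36] → "'k58jv'".
Each match is replaced using the text its own group 1 captured.

'wk<43>as<kzcx>as<9n>as<rjk>as<k58jv>vdka'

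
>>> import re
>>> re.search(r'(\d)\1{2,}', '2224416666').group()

'222'

A backreference is literal: `\1` must see the identical characters the first group matched.
The match spans [0:3] → '222'.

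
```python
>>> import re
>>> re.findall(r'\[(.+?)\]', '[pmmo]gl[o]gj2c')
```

['pmmo', 'o']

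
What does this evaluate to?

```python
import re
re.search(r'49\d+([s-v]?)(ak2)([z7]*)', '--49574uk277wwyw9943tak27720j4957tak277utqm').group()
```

'4957tak277'

The pattern matches the literal '49', then one or more of a digit; then optionally a character in [s-v] (captured); then a literal 'a', then the literal 'k2' (captured); then zero or more of one of [z7] (captured).
Unlike `match`, `search` isn't anchored — it looks for the pattern anywhere in the string.
The match spans [29:39] → '4957tak277'.
Captured: group 1 = 't', group 2 = 'ak2', group 3 = '77'.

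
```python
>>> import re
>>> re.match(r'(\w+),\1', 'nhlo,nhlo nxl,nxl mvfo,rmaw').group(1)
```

'nhlo'

A backreference is literal: `\1` must see the identical characters the first group matched.
`match` is anchored at position 0; if the pattern doesn't fit there, it returns None.
The match spans [0:9] → 'nhlo,nhlo'.
Captured: group 1 = 'nhlo'.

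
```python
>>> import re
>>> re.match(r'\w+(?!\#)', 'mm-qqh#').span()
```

`(?!…)`/`(?<!…)` only lets a position through if the neighbouring text does NOT match; no characters are consumed.
`match` is anchored at position 0; if the pattern doesn't fit there, it returns None.
The match spans [0:2] → 'mm'.

(0, 2)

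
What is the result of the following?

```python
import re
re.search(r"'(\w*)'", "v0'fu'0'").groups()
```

('fu',)

`re.search` scans for the first position where the pattern succeeds.
The match spans [2:6] → "'fu'".
Captured: group 1 = 'fu'.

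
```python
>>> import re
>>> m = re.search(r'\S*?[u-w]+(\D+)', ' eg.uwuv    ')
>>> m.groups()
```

('    ',)

The match spans [1:12] → 'eg.uwuv    '.
Captured: group 1 = '    '.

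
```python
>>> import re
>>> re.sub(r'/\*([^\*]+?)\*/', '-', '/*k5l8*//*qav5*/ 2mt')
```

'-- 2mt'

Matches: at [0:8] → '/*k5l8*/'; at [8:16] → '/*qav5*/'.
`sub` substitutes '-' at each match site.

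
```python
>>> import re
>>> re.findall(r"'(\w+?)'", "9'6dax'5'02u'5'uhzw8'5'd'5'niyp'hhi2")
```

['6dax', '02u', 'uhzw8', 'd', 'niyp']

Because there's exactly one group, `findall` drops the full match and keeps group 1 from each hit.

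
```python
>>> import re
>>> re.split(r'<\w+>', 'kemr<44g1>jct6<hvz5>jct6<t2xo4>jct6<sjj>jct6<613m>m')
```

Splitting on the pattern gives 6 pieces.

['kemr', 'jct6', 'jct6', 'jct6', 'jct6', 'm']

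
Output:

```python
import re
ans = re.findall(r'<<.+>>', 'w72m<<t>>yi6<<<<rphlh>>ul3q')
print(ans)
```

['<<t>>yi6<<<<rphlh>>']

Matches: at [4:23] → '<<t>>yi6<<<<rphlh>>'.
No capturing groups, so `findall` returns the 1 full match string.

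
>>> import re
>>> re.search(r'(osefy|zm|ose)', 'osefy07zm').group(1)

The match spans [0:5] → 'osefy'.
Captured: group 1 = 'osefy'.

'osefy'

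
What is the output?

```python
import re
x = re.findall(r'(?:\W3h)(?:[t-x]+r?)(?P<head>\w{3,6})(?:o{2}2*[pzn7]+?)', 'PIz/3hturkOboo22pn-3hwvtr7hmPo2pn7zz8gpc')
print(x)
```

['kOb']

This matches a non-word character, then the literal '3h' (non-capturing group); then one or more of a character in [t-x], then optionally the literal 'r' (non-capturing group); then 3 to 6 of a word character (captured as 'head'); then exactly 2 of a literal 'o', then zero or more of a literal '2', then one or more of one of [pzn7] (lazy) (non-capturing group).
Scanning left to right: at [3:17] match '/3hturkOboo22p', group 1 = 'kOb'.
Because there's exactly one group, `findall` drops the full match and keeps group 1 from the one hit.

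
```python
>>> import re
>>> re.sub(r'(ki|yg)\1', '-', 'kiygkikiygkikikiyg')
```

A backreference is literal: `\1` must see the identical characters the first group matched.
Every occurrence is swapped for '-'.

'kiyg-yg-kiyg'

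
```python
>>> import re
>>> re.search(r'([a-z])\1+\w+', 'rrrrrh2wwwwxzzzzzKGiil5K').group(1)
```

'r'

The match spans [0:24] → 'rrrrrh2wwwwxzzzzzKGiil5K'.
Captured: group 1 = 'r'.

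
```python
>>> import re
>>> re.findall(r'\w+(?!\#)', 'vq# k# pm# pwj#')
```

['v', 'p', 'pw']

`(?!…)`/`(?<!…)` only lets a position through if the neighbouring text does NOT match; no characters are consumed.
No capturing groups, so `findall` returns the 3 full match strings.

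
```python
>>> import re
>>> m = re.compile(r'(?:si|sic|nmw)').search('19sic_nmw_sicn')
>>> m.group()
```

'si'

`|` is ordered: at each position the engine commits to the first alternative that works.
`re.search` scans for the first position where the pattern succeeds.
The match spans [2:4] → 'si'.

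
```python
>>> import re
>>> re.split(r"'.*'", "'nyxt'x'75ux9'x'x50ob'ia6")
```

['', 'ia6']

The string is cut at each match, leaving 2 pieces.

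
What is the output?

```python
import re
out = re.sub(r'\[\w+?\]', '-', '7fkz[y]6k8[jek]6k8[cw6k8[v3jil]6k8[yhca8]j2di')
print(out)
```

7fkz-6k8-6k8[cw6k8-6k8-j2di

Matches: at [4:7] → '[y]'; at [10:15] → '[jek]'; at [24:31] → '[v3jil]'; at [34:41] → '[yhca8]'.
Each match is replaced by '-'.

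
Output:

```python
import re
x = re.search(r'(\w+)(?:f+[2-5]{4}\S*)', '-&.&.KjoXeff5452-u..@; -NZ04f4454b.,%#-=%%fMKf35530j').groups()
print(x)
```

This matches one or more of a word character (captured); then one or more of the literal 'f', then exactly 4 of a character in [2-5], then zero or more of a non-whitespace character (non-capturing group).
`search` walks the string left to right and returns the first match it finds.
The match spans [5:22] → 'KjoXeff5452-u..@;'.
Captured: group 1 = 'KjoXef'.

('KjoXef',)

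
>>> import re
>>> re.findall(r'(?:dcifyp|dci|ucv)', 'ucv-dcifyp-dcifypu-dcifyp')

['ucv', 'dcifyp', 'dcifyp', 'dcifyp']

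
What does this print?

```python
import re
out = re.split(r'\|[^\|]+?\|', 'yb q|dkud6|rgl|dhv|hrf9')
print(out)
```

['yb q', 'rgl', 'hrf9']

Each match becomes a cut point; 3 segments remain.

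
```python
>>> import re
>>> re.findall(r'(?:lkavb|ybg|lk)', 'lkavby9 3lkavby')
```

`|` is ordered: at each position the engine commits to the first alternative that works.
Matches: at [0:5] → 'lkavb'; at [9:14] → 'lkavb'.
Since nothing is captured, `findall` lists the 2 matched substrings directly.

['lkavb', 'lkavb']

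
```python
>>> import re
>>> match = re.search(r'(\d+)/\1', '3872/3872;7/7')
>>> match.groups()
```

('3872',)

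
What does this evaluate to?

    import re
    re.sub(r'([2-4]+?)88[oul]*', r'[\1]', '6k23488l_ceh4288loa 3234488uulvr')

'6k[234]_ceh[42]a [32344]vr'

Pattern: one or more of a character in [2-4] (lazy) (captured); then the literal '88', then zero or more of one of [oul].
Matches: at [2:8] → '23488l'; at [12:18] → '4288lo'; at [20:30] → '3234488uul'.
The replacement refers to a captured group, so each match is rewritten using its own captured text.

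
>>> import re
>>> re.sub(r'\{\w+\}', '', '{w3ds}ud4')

'ud4'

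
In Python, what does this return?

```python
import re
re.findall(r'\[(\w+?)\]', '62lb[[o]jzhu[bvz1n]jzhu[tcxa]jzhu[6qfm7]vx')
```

['o', 'bvz1n', 'tcxa', '6qfm7']

`findall` collects group 1 from each match (4 total).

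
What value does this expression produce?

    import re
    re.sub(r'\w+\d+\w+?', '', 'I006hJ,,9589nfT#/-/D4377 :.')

This matches one or more of a word character, then one or more of a digit; then one or more of a word character (lazy).
Matches: at [0:5] → 'I006h'; at [8:13] → '9589n'; at [19:24] → 'D4377'.
Every occurrence is swapped for ''.

'J,,fT#/-/ :.'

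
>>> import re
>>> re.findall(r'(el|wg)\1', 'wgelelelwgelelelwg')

['el', 'el']

After group 1 captures some text, `\1` only succeeds where that same text appears again.
Because there's exactly one group, `findall` drops the full match and keeps group 1 from each hit.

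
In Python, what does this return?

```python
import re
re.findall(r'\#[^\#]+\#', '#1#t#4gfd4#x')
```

Since nothing is captured, `findall` lists the 2 matched substrings directly.

['#1#', '#4gfd4#']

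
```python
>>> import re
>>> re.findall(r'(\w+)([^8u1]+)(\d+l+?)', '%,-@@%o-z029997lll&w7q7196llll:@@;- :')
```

Pattern: one or more of a word character (captured); then one or more of any character except [8u1] (captured); then one or more of a digit, then one or more of the literal 'l' (lazy) (captured).
Because the quantifier is non-greedy, it stops expanding at the earliest point where the rest of the pattern can succeed.
Matches: at [6:27] match 'o-z029997lll&w7q7196l', groups = ('o', '-z029997lll&w7q7', '196l').
Multiple groups make `findall` return tuples — one 3-tuple for the one match.

[('o', '-z029997lll&w7q7', '196l')]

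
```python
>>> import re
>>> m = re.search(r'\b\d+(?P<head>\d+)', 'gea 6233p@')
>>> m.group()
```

'6233'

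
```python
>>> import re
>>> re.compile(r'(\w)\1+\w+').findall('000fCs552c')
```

After group 1 captures some text, `\1` only succeeds where that same text appears again.
Scanning left to right: at [0:10] match '000fCs552c', group 1 = '0'.
One capturing group, so `findall` returns just the captured substring from the one match — 1 in all.

['0']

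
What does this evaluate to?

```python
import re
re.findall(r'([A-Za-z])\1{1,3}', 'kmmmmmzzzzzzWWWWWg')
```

['m', 'z', 'z', 'W']

After group 1 captures some text, `\1` only succeeds where that same text appears again.
Walking the string: at [1:5] match 'mmmm', group 1 = 'm'; at [6:10] match 'zzzz', group 1 = 'z'; at [10:12] match 'zz', group 1 = 'z'; at [12:16] match 'WWWW', group 1 = 'W'.
`findall` collects group 1 from each match (4 total).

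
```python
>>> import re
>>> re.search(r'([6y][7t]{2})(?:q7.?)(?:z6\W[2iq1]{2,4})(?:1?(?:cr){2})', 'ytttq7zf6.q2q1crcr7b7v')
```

None

Pattern: one of [6y], then exactly 2 of one of [7t] (captured); then the literal 'q7', then optionally any character (non-capturing group); then the literal 'z6', then a non-word character, then 2 to 4 of one of [2iq1] (non-capturing group); then optionally the literal '1', then the literal 'cr' repeated 2 times (non-capturing group).
`search` walks the string left to right and returns the first match it finds.
Here the pattern never matches, so the call returns None.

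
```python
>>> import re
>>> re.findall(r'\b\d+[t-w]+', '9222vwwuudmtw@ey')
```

Pattern: a word boundary (`\b`, zero-width); then one or more of a digit; then one or more of a character in [t-w].
Walking the string: at [0:9] → '9222vwwuu'.
`findall` yields the raw match text (1 of them) because the pattern has no groups.

['9222vwwuu']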